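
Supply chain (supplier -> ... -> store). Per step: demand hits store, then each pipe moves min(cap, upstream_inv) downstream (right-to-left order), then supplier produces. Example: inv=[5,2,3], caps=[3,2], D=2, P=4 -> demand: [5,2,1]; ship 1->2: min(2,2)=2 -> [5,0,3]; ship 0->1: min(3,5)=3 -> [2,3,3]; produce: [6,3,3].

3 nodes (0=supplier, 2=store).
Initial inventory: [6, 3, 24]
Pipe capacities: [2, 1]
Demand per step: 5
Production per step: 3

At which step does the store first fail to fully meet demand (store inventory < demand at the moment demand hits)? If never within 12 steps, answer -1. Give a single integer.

Step 1: demand=5,sold=5 ship[1->2]=1 ship[0->1]=2 prod=3 -> [7 4 20]
Step 2: demand=5,sold=5 ship[1->2]=1 ship[0->1]=2 prod=3 -> [8 5 16]
Step 3: demand=5,sold=5 ship[1->2]=1 ship[0->1]=2 prod=3 -> [9 6 12]
Step 4: demand=5,sold=5 ship[1->2]=1 ship[0->1]=2 prod=3 -> [10 7 8]
Step 5: demand=5,sold=5 ship[1->2]=1 ship[0->1]=2 prod=3 -> [11 8 4]
Step 6: demand=5,sold=4 ship[1->2]=1 ship[0->1]=2 prod=3 -> [12 9 1]
Step 7: demand=5,sold=1 ship[1->2]=1 ship[0->1]=2 prod=3 -> [13 10 1]
Step 8: demand=5,sold=1 ship[1->2]=1 ship[0->1]=2 prod=3 -> [14 11 1]
Step 9: demand=5,sold=1 ship[1->2]=1 ship[0->1]=2 prod=3 -> [15 12 1]
Step 10: demand=5,sold=1 ship[1->2]=1 ship[0->1]=2 prod=3 -> [16 13 1]
Step 11: demand=5,sold=1 ship[1->2]=1 ship[0->1]=2 prod=3 -> [17 14 1]
Step 12: demand=5,sold=1 ship[1->2]=1 ship[0->1]=2 prod=3 -> [18 15 1]
First stockout at step 6

6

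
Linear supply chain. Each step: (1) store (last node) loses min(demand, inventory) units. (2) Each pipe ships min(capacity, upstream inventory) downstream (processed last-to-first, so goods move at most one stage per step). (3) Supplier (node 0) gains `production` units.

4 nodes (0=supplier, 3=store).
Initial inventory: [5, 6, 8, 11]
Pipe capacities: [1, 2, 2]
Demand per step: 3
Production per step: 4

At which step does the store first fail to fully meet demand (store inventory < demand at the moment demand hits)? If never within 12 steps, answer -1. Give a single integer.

Step 1: demand=3,sold=3 ship[2->3]=2 ship[1->2]=2 ship[0->1]=1 prod=4 -> [8 5 8 10]
Step 2: demand=3,sold=3 ship[2->3]=2 ship[1->2]=2 ship[0->1]=1 prod=4 -> [11 4 8 9]
Step 3: demand=3,sold=3 ship[2->3]=2 ship[1->2]=2 ship[0->1]=1 prod=4 -> [14 3 8 8]
Step 4: demand=3,sold=3 ship[2->3]=2 ship[1->2]=2 ship[0->1]=1 prod=4 -> [17 2 8 7]
Step 5: demand=3,sold=3 ship[2->3]=2 ship[1->2]=2 ship[0->1]=1 prod=4 -> [20 1 8 6]
Step 6: demand=3,sold=3 ship[2->3]=2 ship[1->2]=1 ship[0->1]=1 prod=4 -> [23 1 7 5]
Step 7: demand=3,sold=3 ship[2->3]=2 ship[1->2]=1 ship[0->1]=1 prod=4 -> [26 1 6 4]
Step 8: demand=3,sold=3 ship[2->3]=2 ship[1->2]=1 ship[0->1]=1 prod=4 -> [29 1 5 3]
Step 9: demand=3,sold=3 ship[2->3]=2 ship[1->2]=1 ship[0->1]=1 prod=4 -> [32 1 4 2]
Step 10: demand=3,sold=2 ship[2->3]=2 ship[1->2]=1 ship[0->1]=1 prod=4 -> [35 1 3 2]
Step 11: demand=3,sold=2 ship[2->3]=2 ship[1->2]=1 ship[0->1]=1 prod=4 -> [38 1 2 2]
Step 12: demand=3,sold=2 ship[2->3]=2 ship[1->2]=1 ship[0->1]=1 prod=4 -> [41 1 1 2]
First stockout at step 10

10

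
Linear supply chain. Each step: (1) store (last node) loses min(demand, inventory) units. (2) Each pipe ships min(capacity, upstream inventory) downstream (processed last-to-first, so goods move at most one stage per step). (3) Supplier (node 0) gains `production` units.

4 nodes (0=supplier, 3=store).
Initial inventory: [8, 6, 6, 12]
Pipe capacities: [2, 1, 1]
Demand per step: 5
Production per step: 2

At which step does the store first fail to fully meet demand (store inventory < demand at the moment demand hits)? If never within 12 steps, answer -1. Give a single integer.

Step 1: demand=5,sold=5 ship[2->3]=1 ship[1->2]=1 ship[0->1]=2 prod=2 -> [8 7 6 8]
Step 2: demand=5,sold=5 ship[2->3]=1 ship[1->2]=1 ship[0->1]=2 prod=2 -> [8 8 6 4]
Step 3: demand=5,sold=4 ship[2->3]=1 ship[1->2]=1 ship[0->1]=2 prod=2 -> [8 9 6 1]
Step 4: demand=5,sold=1 ship[2->3]=1 ship[1->2]=1 ship[0->1]=2 prod=2 -> [8 10 6 1]
Step 5: demand=5,sold=1 ship[2->3]=1 ship[1->2]=1 ship[0->1]=2 prod=2 -> [8 11 6 1]
Step 6: demand=5,sold=1 ship[2->3]=1 ship[1->2]=1 ship[0->1]=2 prod=2 -> [8 12 6 1]
Step 7: demand=5,sold=1 ship[2->3]=1 ship[1->2]=1 ship[0->1]=2 prod=2 -> [8 13 6 1]
Step 8: demand=5,sold=1 ship[2->3]=1 ship[1->2]=1 ship[0->1]=2 prod=2 -> [8 14 6 1]
Step 9: demand=5,sold=1 ship[2->3]=1 ship[1->2]=1 ship[0->1]=2 prod=2 -> [8 15 6 1]
Step 10: demand=5,sold=1 ship[2->3]=1 ship[1->2]=1 ship[0->1]=2 prod=2 -> [8 16 6 1]
Step 11: demand=5,sold=1 ship[2->3]=1 ship[1->2]=1 ship[0->1]=2 prod=2 -> [8 17 6 1]
Step 12: demand=5,sold=1 ship[2->3]=1 ship[1->2]=1 ship[0->1]=2 prod=2 -> [8 18 6 1]
First stockout at step 3

3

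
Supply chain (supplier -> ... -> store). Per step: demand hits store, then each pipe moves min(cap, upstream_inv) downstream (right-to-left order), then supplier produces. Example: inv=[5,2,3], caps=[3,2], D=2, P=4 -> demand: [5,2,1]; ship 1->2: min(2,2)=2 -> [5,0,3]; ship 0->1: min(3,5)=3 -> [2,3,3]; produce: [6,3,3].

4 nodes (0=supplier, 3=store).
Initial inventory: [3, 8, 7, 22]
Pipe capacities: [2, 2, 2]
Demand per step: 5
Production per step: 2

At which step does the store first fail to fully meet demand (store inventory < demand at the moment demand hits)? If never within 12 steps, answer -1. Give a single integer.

Step 1: demand=5,sold=5 ship[2->3]=2 ship[1->2]=2 ship[0->1]=2 prod=2 -> [3 8 7 19]
Step 2: demand=5,sold=5 ship[2->3]=2 ship[1->2]=2 ship[0->1]=2 prod=2 -> [3 8 7 16]
Step 3: demand=5,sold=5 ship[2->3]=2 ship[1->2]=2 ship[0->1]=2 prod=2 -> [3 8 7 13]
Step 4: demand=5,sold=5 ship[2->3]=2 ship[1->2]=2 ship[0->1]=2 prod=2 -> [3 8 7 10]
Step 5: demand=5,sold=5 ship[2->3]=2 ship[1->2]=2 ship[0->1]=2 prod=2 -> [3 8 7 7]
Step 6: demand=5,sold=5 ship[2->3]=2 ship[1->2]=2 ship[0->1]=2 prod=2 -> [3 8 7 4]
Step 7: demand=5,sold=4 ship[2->3]=2 ship[1->2]=2 ship[0->1]=2 prod=2 -> [3 8 7 2]
Step 8: demand=5,sold=2 ship[2->3]=2 ship[1->2]=2 ship[0->1]=2 prod=2 -> [3 8 7 2]
Step 9: demand=5,sold=2 ship[2->3]=2 ship[1->2]=2 ship[0->1]=2 prod=2 -> [3 8 7 2]
Step 10: demand=5,sold=2 ship[2->3]=2 ship[1->2]=2 ship[0->1]=2 prod=2 -> [3 8 7 2]
Step 11: demand=5,sold=2 ship[2->3]=2 ship[1->2]=2 ship[0->1]=2 prod=2 -> [3 8 7 2]
Step 12: demand=5,sold=2 ship[2->3]=2 ship[1->2]=2 ship[0->1]=2 prod=2 -> [3 8 7 2]
First stockout at step 7

7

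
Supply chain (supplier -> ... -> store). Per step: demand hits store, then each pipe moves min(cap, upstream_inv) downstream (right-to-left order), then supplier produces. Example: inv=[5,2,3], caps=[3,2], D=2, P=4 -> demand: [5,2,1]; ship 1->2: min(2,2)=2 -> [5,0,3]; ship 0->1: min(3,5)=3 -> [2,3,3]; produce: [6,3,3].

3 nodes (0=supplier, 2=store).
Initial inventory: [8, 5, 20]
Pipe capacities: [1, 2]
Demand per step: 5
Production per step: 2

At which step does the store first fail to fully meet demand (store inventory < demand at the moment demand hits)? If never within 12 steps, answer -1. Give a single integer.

Step 1: demand=5,sold=5 ship[1->2]=2 ship[0->1]=1 prod=2 -> [9 4 17]
Step 2: demand=5,sold=5 ship[1->2]=2 ship[0->1]=1 prod=2 -> [10 3 14]
Step 3: demand=5,sold=5 ship[1->2]=2 ship[0->1]=1 prod=2 -> [11 2 11]
Step 4: demand=5,sold=5 ship[1->2]=2 ship[0->1]=1 prod=2 -> [12 1 8]
Step 5: demand=5,sold=5 ship[1->2]=1 ship[0->1]=1 prod=2 -> [13 1 4]
Step 6: demand=5,sold=4 ship[1->2]=1 ship[0->1]=1 prod=2 -> [14 1 1]
Step 7: demand=5,sold=1 ship[1->2]=1 ship[0->1]=1 prod=2 -> [15 1 1]
Step 8: demand=5,sold=1 ship[1->2]=1 ship[0->1]=1 prod=2 -> [16 1 1]
Step 9: demand=5,sold=1 ship[1->2]=1 ship[0->1]=1 prod=2 -> [17 1 1]
Step 10: demand=5,sold=1 ship[1->2]=1 ship[0->1]=1 prod=2 -> [18 1 1]
Step 11: demand=5,sold=1 ship[1->2]=1 ship[0->1]=1 prod=2 -> [19 1 1]
Step 12: demand=5,sold=1 ship[1->2]=1 ship[0->1]=1 prod=2 -> [20 1 1]
First stockout at step 6

6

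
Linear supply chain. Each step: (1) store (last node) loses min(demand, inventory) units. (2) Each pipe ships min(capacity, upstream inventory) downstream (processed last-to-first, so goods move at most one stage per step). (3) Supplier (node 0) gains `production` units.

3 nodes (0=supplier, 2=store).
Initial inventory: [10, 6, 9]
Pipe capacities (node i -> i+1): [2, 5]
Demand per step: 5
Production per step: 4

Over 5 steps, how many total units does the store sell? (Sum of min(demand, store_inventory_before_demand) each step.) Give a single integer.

Step 1: sold=5 (running total=5) -> [12 3 9]
Step 2: sold=5 (running total=10) -> [14 2 7]
Step 3: sold=5 (running total=15) -> [16 2 4]
Step 4: sold=4 (running total=19) -> [18 2 2]
Step 5: sold=2 (running total=21) -> [20 2 2]

Answer: 21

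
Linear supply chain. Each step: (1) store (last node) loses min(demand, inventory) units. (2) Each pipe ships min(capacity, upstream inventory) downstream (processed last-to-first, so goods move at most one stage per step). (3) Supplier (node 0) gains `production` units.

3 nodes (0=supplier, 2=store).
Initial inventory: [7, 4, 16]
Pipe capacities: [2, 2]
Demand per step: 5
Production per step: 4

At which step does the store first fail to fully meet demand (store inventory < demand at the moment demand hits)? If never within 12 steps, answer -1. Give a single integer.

Step 1: demand=5,sold=5 ship[1->2]=2 ship[0->1]=2 prod=4 -> [9 4 13]
Step 2: demand=5,sold=5 ship[1->2]=2 ship[0->1]=2 prod=4 -> [11 4 10]
Step 3: demand=5,sold=5 ship[1->2]=2 ship[0->1]=2 prod=4 -> [13 4 7]
Step 4: demand=5,sold=5 ship[1->2]=2 ship[0->1]=2 prod=4 -> [15 4 4]
Step 5: demand=5,sold=4 ship[1->2]=2 ship[0->1]=2 prod=4 -> [17 4 2]
Step 6: demand=5,sold=2 ship[1->2]=2 ship[0->1]=2 prod=4 -> [19 4 2]
Step 7: demand=5,sold=2 ship[1->2]=2 ship[0->1]=2 prod=4 -> [21 4 2]
Step 8: demand=5,sold=2 ship[1->2]=2 ship[0->1]=2 prod=4 -> [23 4 2]
Step 9: demand=5,sold=2 ship[1->2]=2 ship[0->1]=2 prod=4 -> [25 4 2]
Step 10: demand=5,sold=2 ship[1->2]=2 ship[0->1]=2 prod=4 -> [27 4 2]
Step 11: demand=5,sold=2 ship[1->2]=2 ship[0->1]=2 prod=4 -> [29 4 2]
Step 12: demand=5,sold=2 ship[1->2]=2 ship[0->1]=2 prod=4 -> [31 4 2]
First stockout at step 5

5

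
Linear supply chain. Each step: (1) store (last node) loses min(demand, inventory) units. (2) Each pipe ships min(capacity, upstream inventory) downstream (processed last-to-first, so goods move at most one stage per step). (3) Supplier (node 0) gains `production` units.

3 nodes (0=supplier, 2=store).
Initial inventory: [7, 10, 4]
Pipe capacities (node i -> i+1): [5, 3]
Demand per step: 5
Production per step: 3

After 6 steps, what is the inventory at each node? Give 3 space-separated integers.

Step 1: demand=5,sold=4 ship[1->2]=3 ship[0->1]=5 prod=3 -> inv=[5 12 3]
Step 2: demand=5,sold=3 ship[1->2]=3 ship[0->1]=5 prod=3 -> inv=[3 14 3]
Step 3: demand=5,sold=3 ship[1->2]=3 ship[0->1]=3 prod=3 -> inv=[3 14 3]
Step 4: demand=5,sold=3 ship[1->2]=3 ship[0->1]=3 prod=3 -> inv=[3 14 3]
Step 5: demand=5,sold=3 ship[1->2]=3 ship[0->1]=3 prod=3 -> inv=[3 14 3]
Step 6: demand=5,sold=3 ship[1->2]=3 ship[0->1]=3 prod=3 -> inv=[3 14 3]

3 14 3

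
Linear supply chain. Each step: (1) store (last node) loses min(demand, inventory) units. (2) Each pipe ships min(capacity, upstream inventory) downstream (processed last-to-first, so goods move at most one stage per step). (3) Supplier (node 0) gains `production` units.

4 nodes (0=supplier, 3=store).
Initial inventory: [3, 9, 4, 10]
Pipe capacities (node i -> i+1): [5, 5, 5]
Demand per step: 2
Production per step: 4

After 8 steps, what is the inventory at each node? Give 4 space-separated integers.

Step 1: demand=2,sold=2 ship[2->3]=4 ship[1->2]=5 ship[0->1]=3 prod=4 -> inv=[4 7 5 12]
Step 2: demand=2,sold=2 ship[2->3]=5 ship[1->2]=5 ship[0->1]=4 prod=4 -> inv=[4 6 5 15]
Step 3: demand=2,sold=2 ship[2->3]=5 ship[1->2]=5 ship[0->1]=4 prod=4 -> inv=[4 5 5 18]
Step 4: demand=2,sold=2 ship[2->3]=5 ship[1->2]=5 ship[0->1]=4 prod=4 -> inv=[4 4 5 21]
Step 5: demand=2,sold=2 ship[2->3]=5 ship[1->2]=4 ship[0->1]=4 prod=4 -> inv=[4 4 4 24]
Step 6: demand=2,sold=2 ship[2->3]=4 ship[1->2]=4 ship[0->1]=4 prod=4 -> inv=[4 4 4 26]
Step 7: demand=2,sold=2 ship[2->3]=4 ship[1->2]=4 ship[0->1]=4 prod=4 -> inv=[4 4 4 28]
Step 8: demand=2,sold=2 ship[2->3]=4 ship[1->2]=4 ship[0->1]=4 prod=4 -> inv=[4 4 4 30]

4 4 4 30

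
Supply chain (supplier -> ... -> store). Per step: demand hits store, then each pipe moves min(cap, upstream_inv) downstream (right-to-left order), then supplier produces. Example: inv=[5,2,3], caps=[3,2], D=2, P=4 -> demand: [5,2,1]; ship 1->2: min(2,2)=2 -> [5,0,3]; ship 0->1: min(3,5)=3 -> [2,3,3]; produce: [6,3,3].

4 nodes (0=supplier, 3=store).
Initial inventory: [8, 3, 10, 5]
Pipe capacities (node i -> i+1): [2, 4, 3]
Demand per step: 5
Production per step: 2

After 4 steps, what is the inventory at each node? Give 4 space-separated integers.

Step 1: demand=5,sold=5 ship[2->3]=3 ship[1->2]=3 ship[0->1]=2 prod=2 -> inv=[8 2 10 3]
Step 2: demand=5,sold=3 ship[2->3]=3 ship[1->2]=2 ship[0->1]=2 prod=2 -> inv=[8 2 9 3]
Step 3: demand=5,sold=3 ship[2->3]=3 ship[1->2]=2 ship[0->1]=2 prod=2 -> inv=[8 2 8 3]
Step 4: demand=5,sold=3 ship[2->3]=3 ship[1->2]=2 ship[0->1]=2 prod=2 -> inv=[8 2 7 3]

8 2 7 3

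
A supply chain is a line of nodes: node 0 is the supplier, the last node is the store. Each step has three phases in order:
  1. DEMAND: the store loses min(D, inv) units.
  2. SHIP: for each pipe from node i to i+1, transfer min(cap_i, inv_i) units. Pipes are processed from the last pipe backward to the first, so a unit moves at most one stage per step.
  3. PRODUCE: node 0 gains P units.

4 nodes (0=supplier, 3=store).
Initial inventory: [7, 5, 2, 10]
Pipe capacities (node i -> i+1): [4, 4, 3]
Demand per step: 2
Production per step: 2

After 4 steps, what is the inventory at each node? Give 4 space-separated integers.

Step 1: demand=2,sold=2 ship[2->3]=2 ship[1->2]=4 ship[0->1]=4 prod=2 -> inv=[5 5 4 10]
Step 2: demand=2,sold=2 ship[2->3]=3 ship[1->2]=4 ship[0->1]=4 prod=2 -> inv=[3 5 5 11]
Step 3: demand=2,sold=2 ship[2->3]=3 ship[1->2]=4 ship[0->1]=3 prod=2 -> inv=[2 4 6 12]
Step 4: demand=2,sold=2 ship[2->3]=3 ship[1->2]=4 ship[0->1]=2 prod=2 -> inv=[2 2 7 13]

2 2 7 13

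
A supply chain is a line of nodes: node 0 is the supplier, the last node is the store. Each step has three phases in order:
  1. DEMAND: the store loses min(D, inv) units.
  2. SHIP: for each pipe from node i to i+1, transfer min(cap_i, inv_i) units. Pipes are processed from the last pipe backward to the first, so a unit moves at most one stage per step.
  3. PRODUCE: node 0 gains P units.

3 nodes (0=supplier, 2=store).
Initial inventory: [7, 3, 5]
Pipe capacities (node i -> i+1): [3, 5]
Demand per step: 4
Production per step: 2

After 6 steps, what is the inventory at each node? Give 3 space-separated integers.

Step 1: demand=4,sold=4 ship[1->2]=3 ship[0->1]=3 prod=2 -> inv=[6 3 4]
Step 2: demand=4,sold=4 ship[1->2]=3 ship[0->1]=3 prod=2 -> inv=[5 3 3]
Step 3: demand=4,sold=3 ship[1->2]=3 ship[0->1]=3 prod=2 -> inv=[4 3 3]
Step 4: demand=4,sold=3 ship[1->2]=3 ship[0->1]=3 prod=2 -> inv=[3 3 3]
Step 5: demand=4,sold=3 ship[1->2]=3 ship[0->1]=3 prod=2 -> inv=[2 3 3]
Step 6: demand=4,sold=3 ship[1->2]=3 ship[0->1]=2 prod=2 -> inv=[2 2 3]

2 2 3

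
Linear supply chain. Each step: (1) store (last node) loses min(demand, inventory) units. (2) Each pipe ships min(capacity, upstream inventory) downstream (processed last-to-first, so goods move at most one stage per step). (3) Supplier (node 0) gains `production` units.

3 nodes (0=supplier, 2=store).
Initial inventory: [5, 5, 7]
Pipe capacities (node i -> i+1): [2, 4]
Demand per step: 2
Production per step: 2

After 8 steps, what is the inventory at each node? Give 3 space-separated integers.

Step 1: demand=2,sold=2 ship[1->2]=4 ship[0->1]=2 prod=2 -> inv=[5 3 9]
Step 2: demand=2,sold=2 ship[1->2]=3 ship[0->1]=2 prod=2 -> inv=[5 2 10]
Step 3: demand=2,sold=2 ship[1->2]=2 ship[0->1]=2 prod=2 -> inv=[5 2 10]
Step 4: demand=2,sold=2 ship[1->2]=2 ship[0->1]=2 prod=2 -> inv=[5 2 10]
Step 5: demand=2,sold=2 ship[1->2]=2 ship[0->1]=2 prod=2 -> inv=[5 2 10]
Step 6: demand=2,sold=2 ship[1->2]=2 ship[0->1]=2 prod=2 -> inv=[5 2 10]
Step 7: demand=2,sold=2 ship[1->2]=2 ship[0->1]=2 prod=2 -> inv=[5 2 10]
Step 8: demand=2,sold=2 ship[1->2]=2 ship[0->1]=2 prod=2 -> inv=[5 2 10]

5 2 10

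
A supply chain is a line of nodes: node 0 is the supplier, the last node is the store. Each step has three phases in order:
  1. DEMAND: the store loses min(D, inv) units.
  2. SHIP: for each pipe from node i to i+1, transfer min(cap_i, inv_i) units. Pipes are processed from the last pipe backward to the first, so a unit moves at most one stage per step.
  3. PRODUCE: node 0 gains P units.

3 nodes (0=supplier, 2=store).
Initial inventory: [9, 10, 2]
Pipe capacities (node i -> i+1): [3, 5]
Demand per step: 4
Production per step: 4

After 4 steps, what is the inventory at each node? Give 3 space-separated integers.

Step 1: demand=4,sold=2 ship[1->2]=5 ship[0->1]=3 prod=4 -> inv=[10 8 5]
Step 2: demand=4,sold=4 ship[1->2]=5 ship[0->1]=3 prod=4 -> inv=[11 6 6]
Step 3: demand=4,sold=4 ship[1->2]=5 ship[0->1]=3 prod=4 -> inv=[12 4 7]
Step 4: demand=4,sold=4 ship[1->2]=4 ship[0->1]=3 prod=4 -> inv=[13 3 7]

13 3 7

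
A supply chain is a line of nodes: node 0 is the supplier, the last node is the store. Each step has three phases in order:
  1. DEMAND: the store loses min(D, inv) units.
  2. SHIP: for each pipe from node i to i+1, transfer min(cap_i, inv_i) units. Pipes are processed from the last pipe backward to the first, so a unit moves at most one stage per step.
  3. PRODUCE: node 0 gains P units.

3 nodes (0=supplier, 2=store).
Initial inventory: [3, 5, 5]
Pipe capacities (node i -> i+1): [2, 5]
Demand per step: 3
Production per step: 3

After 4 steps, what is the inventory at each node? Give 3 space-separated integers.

Step 1: demand=3,sold=3 ship[1->2]=5 ship[0->1]=2 prod=3 -> inv=[4 2 7]
Step 2: demand=3,sold=3 ship[1->2]=2 ship[0->1]=2 prod=3 -> inv=[5 2 6]
Step 3: demand=3,sold=3 ship[1->2]=2 ship[0->1]=2 prod=3 -> inv=[6 2 5]
Step 4: demand=3,sold=3 ship[1->2]=2 ship[0->1]=2 prod=3 -> inv=[7 2 4]

7 2 4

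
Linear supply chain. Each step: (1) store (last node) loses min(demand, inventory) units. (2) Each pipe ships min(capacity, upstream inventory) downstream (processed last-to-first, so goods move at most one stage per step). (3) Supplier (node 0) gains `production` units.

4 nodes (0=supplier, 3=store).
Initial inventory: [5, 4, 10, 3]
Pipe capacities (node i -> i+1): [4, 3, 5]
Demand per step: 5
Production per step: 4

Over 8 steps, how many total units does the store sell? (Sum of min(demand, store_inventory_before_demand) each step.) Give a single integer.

Step 1: sold=3 (running total=3) -> [5 5 8 5]
Step 2: sold=5 (running total=8) -> [5 6 6 5]
Step 3: sold=5 (running total=13) -> [5 7 4 5]
Step 4: sold=5 (running total=18) -> [5 8 3 4]
Step 5: sold=4 (running total=22) -> [5 9 3 3]
Step 6: sold=3 (running total=25) -> [5 10 3 3]
Step 7: sold=3 (running total=28) -> [5 11 3 3]
Step 8: sold=3 (running total=31) -> [5 12 3 3]

Answer: 31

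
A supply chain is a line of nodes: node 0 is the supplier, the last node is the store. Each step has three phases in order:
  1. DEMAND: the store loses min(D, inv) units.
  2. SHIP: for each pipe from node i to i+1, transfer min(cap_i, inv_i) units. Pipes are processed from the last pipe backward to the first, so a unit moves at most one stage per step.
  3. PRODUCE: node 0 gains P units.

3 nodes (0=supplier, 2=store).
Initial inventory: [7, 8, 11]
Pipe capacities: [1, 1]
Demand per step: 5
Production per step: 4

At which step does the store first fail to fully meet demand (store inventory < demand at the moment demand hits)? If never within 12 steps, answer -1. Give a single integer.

Step 1: demand=5,sold=5 ship[1->2]=1 ship[0->1]=1 prod=4 -> [10 8 7]
Step 2: demand=5,sold=5 ship[1->2]=1 ship[0->1]=1 prod=4 -> [13 8 3]
Step 3: demand=5,sold=3 ship[1->2]=1 ship[0->1]=1 prod=4 -> [16 8 1]
Step 4: demand=5,sold=1 ship[1->2]=1 ship[0->1]=1 prod=4 -> [19 8 1]
Step 5: demand=5,sold=1 ship[1->2]=1 ship[0->1]=1 prod=4 -> [22 8 1]
Step 6: demand=5,sold=1 ship[1->2]=1 ship[0->1]=1 prod=4 -> [25 8 1]
Step 7: demand=5,sold=1 ship[1->2]=1 ship[0->1]=1 prod=4 -> [28 8 1]
Step 8: demand=5,sold=1 ship[1->2]=1 ship[0->1]=1 prod=4 -> [31 8 1]
Step 9: demand=5,sold=1 ship[1->2]=1 ship[0->1]=1 prod=4 -> [34 8 1]
Step 10: demand=5,sold=1 ship[1->2]=1 ship[0->1]=1 prod=4 -> [37 8 1]
Step 11: demand=5,sold=1 ship[1->2]=1 ship[0->1]=1 prod=4 -> [40 8 1]
Step 12: demand=5,sold=1 ship[1->2]=1 ship[0->1]=1 prod=4 -> [43 8 1]
First stockout at step 3

3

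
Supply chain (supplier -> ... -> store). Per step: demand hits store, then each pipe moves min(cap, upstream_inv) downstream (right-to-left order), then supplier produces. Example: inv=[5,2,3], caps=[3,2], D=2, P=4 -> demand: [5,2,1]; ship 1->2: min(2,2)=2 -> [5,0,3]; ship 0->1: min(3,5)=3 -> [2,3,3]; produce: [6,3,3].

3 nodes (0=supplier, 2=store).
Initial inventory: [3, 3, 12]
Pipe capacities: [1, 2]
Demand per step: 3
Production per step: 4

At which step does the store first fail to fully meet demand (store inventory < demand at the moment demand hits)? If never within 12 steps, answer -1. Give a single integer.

Step 1: demand=3,sold=3 ship[1->2]=2 ship[0->1]=1 prod=4 -> [6 2 11]
Step 2: demand=3,sold=3 ship[1->2]=2 ship[0->1]=1 prod=4 -> [9 1 10]
Step 3: demand=3,sold=3 ship[1->2]=1 ship[0->1]=1 prod=4 -> [12 1 8]
Step 4: demand=3,sold=3 ship[1->2]=1 ship[0->1]=1 prod=4 -> [15 1 6]
Step 5: demand=3,sold=3 ship[1->2]=1 ship[0->1]=1 prod=4 -> [18 1 4]
Step 6: demand=3,sold=3 ship[1->2]=1 ship[0->1]=1 prod=4 -> [21 1 2]
Step 7: demand=3,sold=2 ship[1->2]=1 ship[0->1]=1 prod=4 -> [24 1 1]
Step 8: demand=3,sold=1 ship[1->2]=1 ship[0->1]=1 prod=4 -> [27 1 1]
Step 9: demand=3,sold=1 ship[1->2]=1 ship[0->1]=1 prod=4 -> [30 1 1]
Step 10: demand=3,sold=1 ship[1->2]=1 ship[0->1]=1 prod=4 -> [33 1 1]
Step 11: demand=3,sold=1 ship[1->2]=1 ship[0->1]=1 prod=4 -> [36 1 1]
Step 12: demand=3,sold=1 ship[1->2]=1 ship[0->1]=1 prod=4 -> [39 1 1]
First stockout at step 7

7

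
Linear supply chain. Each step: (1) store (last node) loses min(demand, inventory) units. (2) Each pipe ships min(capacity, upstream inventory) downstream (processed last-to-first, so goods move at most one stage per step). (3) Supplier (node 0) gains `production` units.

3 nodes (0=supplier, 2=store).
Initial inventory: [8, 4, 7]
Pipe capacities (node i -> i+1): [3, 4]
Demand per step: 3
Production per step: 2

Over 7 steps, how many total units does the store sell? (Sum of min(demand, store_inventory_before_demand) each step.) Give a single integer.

Step 1: sold=3 (running total=3) -> [7 3 8]
Step 2: sold=3 (running total=6) -> [6 3 8]
Step 3: sold=3 (running total=9) -> [5 3 8]
Step 4: sold=3 (running total=12) -> [4 3 8]
Step 5: sold=3 (running total=15) -> [3 3 8]
Step 6: sold=3 (running total=18) -> [2 3 8]
Step 7: sold=3 (running total=21) -> [2 2 8]

Answer: 21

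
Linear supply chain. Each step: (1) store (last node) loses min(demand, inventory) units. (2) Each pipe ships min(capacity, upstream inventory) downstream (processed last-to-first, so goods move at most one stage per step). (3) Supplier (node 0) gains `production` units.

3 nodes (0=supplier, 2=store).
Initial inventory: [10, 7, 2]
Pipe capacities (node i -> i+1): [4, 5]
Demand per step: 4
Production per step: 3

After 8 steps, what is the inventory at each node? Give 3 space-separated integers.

Step 1: demand=4,sold=2 ship[1->2]=5 ship[0->1]=4 prod=3 -> inv=[9 6 5]
Step 2: demand=4,sold=4 ship[1->2]=5 ship[0->1]=4 prod=3 -> inv=[8 5 6]
Step 3: demand=4,sold=4 ship[1->2]=5 ship[0->1]=4 prod=3 -> inv=[7 4 7]
Step 4: demand=4,sold=4 ship[1->2]=4 ship[0->1]=4 prod=3 -> inv=[6 4 7]
Step 5: demand=4,sold=4 ship[1->2]=4 ship[0->1]=4 prod=3 -> inv=[5 4 7]
Step 6: demand=4,sold=4 ship[1->2]=4 ship[0->1]=4 prod=3 -> inv=[4 4 7]
Step 7: demand=4,sold=4 ship[1->2]=4 ship[0->1]=4 prod=3 -> inv=[3 4 7]
Step 8: demand=4,sold=4 ship[1->2]=4 ship[0->1]=3 prod=3 -> inv=[3 3 7]

3 3 7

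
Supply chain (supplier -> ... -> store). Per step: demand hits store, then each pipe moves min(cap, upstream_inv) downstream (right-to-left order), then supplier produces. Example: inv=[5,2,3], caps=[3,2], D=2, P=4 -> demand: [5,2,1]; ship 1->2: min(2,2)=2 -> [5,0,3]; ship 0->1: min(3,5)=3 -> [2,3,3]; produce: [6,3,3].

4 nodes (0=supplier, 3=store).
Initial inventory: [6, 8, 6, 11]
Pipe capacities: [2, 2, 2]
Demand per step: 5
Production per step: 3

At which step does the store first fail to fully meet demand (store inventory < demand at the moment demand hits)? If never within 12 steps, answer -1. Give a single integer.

Step 1: demand=5,sold=5 ship[2->3]=2 ship[1->2]=2 ship[0->1]=2 prod=3 -> [7 8 6 8]
Step 2: demand=5,sold=5 ship[2->3]=2 ship[1->2]=2 ship[0->1]=2 prod=3 -> [8 8 6 5]
Step 3: demand=5,sold=5 ship[2->3]=2 ship[1->2]=2 ship[0->1]=2 prod=3 -> [9 8 6 2]
Step 4: demand=5,sold=2 ship[2->3]=2 ship[1->2]=2 ship[0->1]=2 prod=3 -> [10 8 6 2]
Step 5: demand=5,sold=2 ship[2->3]=2 ship[1->2]=2 ship[0->1]=2 prod=3 -> [11 8 6 2]
Step 6: demand=5,sold=2 ship[2->3]=2 ship[1->2]=2 ship[0->1]=2 prod=3 -> [12 8 6 2]
Step 7: demand=5,sold=2 ship[2->3]=2 ship[1->2]=2 ship[0->1]=2 prod=3 -> [13 8 6 2]
Step 8: demand=5,sold=2 ship[2->3]=2 ship[1->2]=2 ship[0->1]=2 prod=3 -> [14 8 6 2]
Step 9: demand=5,sold=2 ship[2->3]=2 ship[1->2]=2 ship[0->1]=2 prod=3 -> [15 8 6 2]
Step 10: demand=5,sold=2 ship[2->3]=2 ship[1->2]=2 ship[0->1]=2 prod=3 -> [16 8 6 2]
Step 11: demand=5,sold=2 ship[2->3]=2 ship[1->2]=2 ship[0->1]=2 prod=3 -> [17 8 6 2]
Step 12: demand=5,sold=2 ship[2->3]=2 ship[1->2]=2 ship[0->1]=2 prod=3 -> [18 8 6 2]
First stockout at step 4

4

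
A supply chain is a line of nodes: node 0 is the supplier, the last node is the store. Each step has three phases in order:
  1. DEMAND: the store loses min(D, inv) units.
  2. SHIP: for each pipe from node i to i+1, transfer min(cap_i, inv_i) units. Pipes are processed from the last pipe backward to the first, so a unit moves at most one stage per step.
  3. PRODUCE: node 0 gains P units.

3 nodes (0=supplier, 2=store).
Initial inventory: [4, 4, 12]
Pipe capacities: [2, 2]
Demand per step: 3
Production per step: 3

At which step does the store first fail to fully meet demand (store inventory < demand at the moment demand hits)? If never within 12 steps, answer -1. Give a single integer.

Step 1: demand=3,sold=3 ship[1->2]=2 ship[0->1]=2 prod=3 -> [5 4 11]
Step 2: demand=3,sold=3 ship[1->2]=2 ship[0->1]=2 prod=3 -> [6 4 10]
Step 3: demand=3,sold=3 ship[1->2]=2 ship[0->1]=2 prod=3 -> [7 4 9]
Step 4: demand=3,sold=3 ship[1->2]=2 ship[0->1]=2 prod=3 -> [8 4 8]
Step 5: demand=3,sold=3 ship[1->2]=2 ship[0->1]=2 prod=3 -> [9 4 7]
Step 6: demand=3,sold=3 ship[1->2]=2 ship[0->1]=2 prod=3 -> [10 4 6]
Step 7: demand=3,sold=3 ship[1->2]=2 ship[0->1]=2 prod=3 -> [11 4 5]
Step 8: demand=3,sold=3 ship[1->2]=2 ship[0->1]=2 prod=3 -> [12 4 4]
Step 9: demand=3,sold=3 ship[1->2]=2 ship[0->1]=2 prod=3 -> [13 4 3]
Step 10: demand=3,sold=3 ship[1->2]=2 ship[0->1]=2 prod=3 -> [14 4 2]
Step 11: demand=3,sold=2 ship[1->2]=2 ship[0->1]=2 prod=3 -> [15 4 2]
Step 12: demand=3,sold=2 ship[1->2]=2 ship[0->1]=2 prod=3 -> [16 4 2]
First stockout at step 11

11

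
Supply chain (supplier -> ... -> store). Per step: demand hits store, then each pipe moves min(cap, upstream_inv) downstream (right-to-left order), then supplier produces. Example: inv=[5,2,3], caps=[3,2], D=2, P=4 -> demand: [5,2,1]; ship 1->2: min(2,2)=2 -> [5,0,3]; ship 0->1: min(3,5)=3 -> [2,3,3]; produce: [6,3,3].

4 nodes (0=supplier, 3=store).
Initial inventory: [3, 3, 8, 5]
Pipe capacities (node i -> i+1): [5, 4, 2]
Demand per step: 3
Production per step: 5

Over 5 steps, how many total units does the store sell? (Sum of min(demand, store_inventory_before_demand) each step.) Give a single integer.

Step 1: sold=3 (running total=3) -> [5 3 9 4]
Step 2: sold=3 (running total=6) -> [5 5 10 3]
Step 3: sold=3 (running total=9) -> [5 6 12 2]
Step 4: sold=2 (running total=11) -> [5 7 14 2]
Step 5: sold=2 (running total=13) -> [5 8 16 2]

Answer: 13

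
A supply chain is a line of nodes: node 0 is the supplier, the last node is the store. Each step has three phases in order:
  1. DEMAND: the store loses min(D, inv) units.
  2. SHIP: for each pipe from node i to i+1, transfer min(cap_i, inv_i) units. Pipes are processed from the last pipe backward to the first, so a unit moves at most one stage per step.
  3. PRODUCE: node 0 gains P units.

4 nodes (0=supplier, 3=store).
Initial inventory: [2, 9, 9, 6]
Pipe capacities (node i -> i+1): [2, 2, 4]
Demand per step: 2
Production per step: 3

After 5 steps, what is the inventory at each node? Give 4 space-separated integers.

Step 1: demand=2,sold=2 ship[2->3]=4 ship[1->2]=2 ship[0->1]=2 prod=3 -> inv=[3 9 7 8]
Step 2: demand=2,sold=2 ship[2->3]=4 ship[1->2]=2 ship[0->1]=2 prod=3 -> inv=[4 9 5 10]
Step 3: demand=2,sold=2 ship[2->3]=4 ship[1->2]=2 ship[0->1]=2 prod=3 -> inv=[5 9 3 12]
Step 4: demand=2,sold=2 ship[2->3]=3 ship[1->2]=2 ship[0->1]=2 prod=3 -> inv=[6 9 2 13]
Step 5: demand=2,sold=2 ship[2->3]=2 ship[1->2]=2 ship[0->1]=2 prod=3 -> inv=[7 9 2 13]

7 9 2 13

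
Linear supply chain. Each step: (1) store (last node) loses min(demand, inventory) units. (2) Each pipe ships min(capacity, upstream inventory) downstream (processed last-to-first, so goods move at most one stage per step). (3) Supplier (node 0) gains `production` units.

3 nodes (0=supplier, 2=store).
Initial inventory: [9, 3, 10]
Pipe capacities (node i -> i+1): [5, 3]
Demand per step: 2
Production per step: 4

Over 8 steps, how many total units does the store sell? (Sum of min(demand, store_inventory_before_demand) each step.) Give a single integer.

Step 1: sold=2 (running total=2) -> [8 5 11]
Step 2: sold=2 (running total=4) -> [7 7 12]
Step 3: sold=2 (running total=6) -> [6 9 13]
Step 4: sold=2 (running total=8) -> [5 11 14]
Step 5: sold=2 (running total=10) -> [4 13 15]
Step 6: sold=2 (running total=12) -> [4 14 16]
Step 7: sold=2 (running total=14) -> [4 15 17]
Step 8: sold=2 (running total=16) -> [4 16 18]

Answer: 16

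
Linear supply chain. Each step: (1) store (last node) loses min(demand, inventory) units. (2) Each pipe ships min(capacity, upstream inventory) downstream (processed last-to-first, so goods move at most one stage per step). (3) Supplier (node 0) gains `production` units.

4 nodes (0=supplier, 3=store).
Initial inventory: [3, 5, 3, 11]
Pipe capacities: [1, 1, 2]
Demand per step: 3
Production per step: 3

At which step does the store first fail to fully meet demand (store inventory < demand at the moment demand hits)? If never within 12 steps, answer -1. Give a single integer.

Step 1: demand=3,sold=3 ship[2->3]=2 ship[1->2]=1 ship[0->1]=1 prod=3 -> [5 5 2 10]
Step 2: demand=3,sold=3 ship[2->3]=2 ship[1->2]=1 ship[0->1]=1 prod=3 -> [7 5 1 9]
Step 3: demand=3,sold=3 ship[2->3]=1 ship[1->2]=1 ship[0->1]=1 prod=3 -> [9 5 1 7]
Step 4: demand=3,sold=3 ship[2->3]=1 ship[1->2]=1 ship[0->1]=1 prod=3 -> [11 5 1 5]
Step 5: demand=3,sold=3 ship[2->3]=1 ship[1->2]=1 ship[0->1]=1 prod=3 -> [13 5 1 3]
Step 6: demand=3,sold=3 ship[2->3]=1 ship[1->2]=1 ship[0->1]=1 prod=3 -> [15 5 1 1]
Step 7: demand=3,sold=1 ship[2->3]=1 ship[1->2]=1 ship[0->1]=1 prod=3 -> [17 5 1 1]
Step 8: demand=3,sold=1 ship[2->3]=1 ship[1->2]=1 ship[0->1]=1 prod=3 -> [19 5 1 1]
Step 9: demand=3,sold=1 ship[2->3]=1 ship[1->2]=1 ship[0->1]=1 prod=3 -> [21 5 1 1]
Step 10: demand=3,sold=1 ship[2->3]=1 ship[1->2]=1 ship[0->1]=1 prod=3 -> [23 5 1 1]
Step 11: demand=3,sold=1 ship[2->3]=1 ship[1->2]=1 ship[0->1]=1 prod=3 -> [25 5 1 1]
Step 12: demand=3,sold=1 ship[2->3]=1 ship[1->2]=1 ship[0->1]=1 prod=3 -> [27 5 1 1]
First stockout at step 7

7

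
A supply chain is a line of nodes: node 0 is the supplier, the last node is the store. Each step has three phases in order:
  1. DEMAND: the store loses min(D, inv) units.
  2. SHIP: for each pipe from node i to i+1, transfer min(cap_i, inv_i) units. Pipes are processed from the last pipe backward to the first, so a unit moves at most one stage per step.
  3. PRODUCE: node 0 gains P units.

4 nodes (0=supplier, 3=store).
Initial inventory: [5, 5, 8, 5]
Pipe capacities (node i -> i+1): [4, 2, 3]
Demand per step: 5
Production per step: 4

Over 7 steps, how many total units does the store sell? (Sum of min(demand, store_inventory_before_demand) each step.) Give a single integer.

Answer: 23

Derivation:
Step 1: sold=5 (running total=5) -> [5 7 7 3]
Step 2: sold=3 (running total=8) -> [5 9 6 3]
Step 3: sold=3 (running total=11) -> [5 11 5 3]
Step 4: sold=3 (running total=14) -> [5 13 4 3]
Step 5: sold=3 (running total=17) -> [5 15 3 3]
Step 6: sold=3 (running total=20) -> [5 17 2 3]
Step 7: sold=3 (running total=23) -> [5 19 2 2]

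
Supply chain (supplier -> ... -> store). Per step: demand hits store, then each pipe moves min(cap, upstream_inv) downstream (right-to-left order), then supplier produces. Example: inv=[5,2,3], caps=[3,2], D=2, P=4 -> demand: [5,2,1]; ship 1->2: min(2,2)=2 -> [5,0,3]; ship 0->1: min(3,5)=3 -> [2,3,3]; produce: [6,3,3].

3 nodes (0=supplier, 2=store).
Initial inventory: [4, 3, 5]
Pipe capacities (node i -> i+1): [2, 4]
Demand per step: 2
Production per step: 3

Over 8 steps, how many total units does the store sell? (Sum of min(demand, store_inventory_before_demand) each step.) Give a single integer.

Step 1: sold=2 (running total=2) -> [5 2 6]
Step 2: sold=2 (running total=4) -> [6 2 6]
Step 3: sold=2 (running total=6) -> [7 2 6]
Step 4: sold=2 (running total=8) -> [8 2 6]
Step 5: sold=2 (running total=10) -> [9 2 6]
Step 6: sold=2 (running total=12) -> [10 2 6]
Step 7: sold=2 (running total=14) -> [11 2 6]
Step 8: sold=2 (running total=16) -> [12 2 6]

Answer: 16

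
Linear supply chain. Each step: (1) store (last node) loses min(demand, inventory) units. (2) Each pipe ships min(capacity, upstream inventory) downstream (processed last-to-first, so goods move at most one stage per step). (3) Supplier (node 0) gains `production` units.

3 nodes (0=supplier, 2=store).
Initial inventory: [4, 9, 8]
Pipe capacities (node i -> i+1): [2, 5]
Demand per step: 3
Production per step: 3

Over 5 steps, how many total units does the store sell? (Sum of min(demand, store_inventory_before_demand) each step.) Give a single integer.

Answer: 15

Derivation:
Step 1: sold=3 (running total=3) -> [5 6 10]
Step 2: sold=3 (running total=6) -> [6 3 12]
Step 3: sold=3 (running total=9) -> [7 2 12]
Step 4: sold=3 (running total=12) -> [8 2 11]
Step 5: sold=3 (running total=15) -> [9 2 10]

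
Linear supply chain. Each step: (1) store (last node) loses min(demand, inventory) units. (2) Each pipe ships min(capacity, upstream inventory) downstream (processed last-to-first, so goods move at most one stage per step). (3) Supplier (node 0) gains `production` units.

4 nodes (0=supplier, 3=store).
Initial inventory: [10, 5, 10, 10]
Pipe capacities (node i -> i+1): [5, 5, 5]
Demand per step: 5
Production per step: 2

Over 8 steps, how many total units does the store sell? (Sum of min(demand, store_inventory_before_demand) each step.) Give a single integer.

Answer: 40

Derivation:
Step 1: sold=5 (running total=5) -> [7 5 10 10]
Step 2: sold=5 (running total=10) -> [4 5 10 10]
Step 3: sold=5 (running total=15) -> [2 4 10 10]
Step 4: sold=5 (running total=20) -> [2 2 9 10]
Step 5: sold=5 (running total=25) -> [2 2 6 10]
Step 6: sold=5 (running total=30) -> [2 2 3 10]
Step 7: sold=5 (running total=35) -> [2 2 2 8]
Step 8: sold=5 (running total=40) -> [2 2 2 5]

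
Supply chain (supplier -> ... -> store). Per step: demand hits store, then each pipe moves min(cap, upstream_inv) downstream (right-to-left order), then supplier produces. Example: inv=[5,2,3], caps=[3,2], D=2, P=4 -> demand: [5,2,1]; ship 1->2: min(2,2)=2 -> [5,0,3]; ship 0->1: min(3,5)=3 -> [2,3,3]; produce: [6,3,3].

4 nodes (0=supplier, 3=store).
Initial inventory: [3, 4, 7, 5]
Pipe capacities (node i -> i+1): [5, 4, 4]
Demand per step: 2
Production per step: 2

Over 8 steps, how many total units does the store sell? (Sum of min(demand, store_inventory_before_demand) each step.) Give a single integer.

Step 1: sold=2 (running total=2) -> [2 3 7 7]
Step 2: sold=2 (running total=4) -> [2 2 6 9]
Step 3: sold=2 (running total=6) -> [2 2 4 11]
Step 4: sold=2 (running total=8) -> [2 2 2 13]
Step 5: sold=2 (running total=10) -> [2 2 2 13]
Step 6: sold=2 (running total=12) -> [2 2 2 13]
Step 7: sold=2 (running total=14) -> [2 2 2 13]
Step 8: sold=2 (running total=16) -> [2 2 2 13]

Answer: 16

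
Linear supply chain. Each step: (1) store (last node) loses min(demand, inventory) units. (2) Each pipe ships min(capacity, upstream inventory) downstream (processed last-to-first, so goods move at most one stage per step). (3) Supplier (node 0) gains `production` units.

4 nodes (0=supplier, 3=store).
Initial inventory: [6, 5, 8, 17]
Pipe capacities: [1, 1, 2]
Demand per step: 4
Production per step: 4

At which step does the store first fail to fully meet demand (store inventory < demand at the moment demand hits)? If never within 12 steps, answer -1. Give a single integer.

Step 1: demand=4,sold=4 ship[2->3]=2 ship[1->2]=1 ship[0->1]=1 prod=4 -> [9 5 7 15]
Step 2: demand=4,sold=4 ship[2->3]=2 ship[1->2]=1 ship[0->1]=1 prod=4 -> [12 5 6 13]
Step 3: demand=4,sold=4 ship[2->3]=2 ship[1->2]=1 ship[0->1]=1 prod=4 -> [15 5 5 11]
Step 4: demand=4,sold=4 ship[2->3]=2 ship[1->2]=1 ship[0->1]=1 prod=4 -> [18 5 4 9]
Step 5: demand=4,sold=4 ship[2->3]=2 ship[1->2]=1 ship[0->1]=1 prod=4 -> [21 5 3 7]
Step 6: demand=4,sold=4 ship[2->3]=2 ship[1->2]=1 ship[0->1]=1 prod=4 -> [24 5 2 5]
Step 7: demand=4,sold=4 ship[2->3]=2 ship[1->2]=1 ship[0->1]=1 prod=4 -> [27 5 1 3]
Step 8: demand=4,sold=3 ship[2->3]=1 ship[1->2]=1 ship[0->1]=1 prod=4 -> [30 5 1 1]
Step 9: demand=4,sold=1 ship[2->3]=1 ship[1->2]=1 ship[0->1]=1 prod=4 -> [33 5 1 1]
Step 10: demand=4,sold=1 ship[2->3]=1 ship[1->2]=1 ship[0->1]=1 prod=4 -> [36 5 1 1]
Step 11: demand=4,sold=1 ship[2->3]=1 ship[1->2]=1 ship[0->1]=1 prod=4 -> [39 5 1 1]
Step 12: demand=4,sold=1 ship[2->3]=1 ship[1->2]=1 ship[0->1]=1 prod=4 -> [42 5 1 1]
First stockout at step 8

8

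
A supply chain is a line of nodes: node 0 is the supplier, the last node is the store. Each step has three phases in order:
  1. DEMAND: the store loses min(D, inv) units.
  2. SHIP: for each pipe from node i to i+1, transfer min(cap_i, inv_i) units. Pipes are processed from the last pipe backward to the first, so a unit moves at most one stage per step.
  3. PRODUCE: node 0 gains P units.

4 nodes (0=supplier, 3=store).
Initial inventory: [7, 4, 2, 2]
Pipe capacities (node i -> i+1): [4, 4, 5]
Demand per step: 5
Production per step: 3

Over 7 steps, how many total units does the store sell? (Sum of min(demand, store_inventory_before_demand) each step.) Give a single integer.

Answer: 24

Derivation:
Step 1: sold=2 (running total=2) -> [6 4 4 2]
Step 2: sold=2 (running total=4) -> [5 4 4 4]
Step 3: sold=4 (running total=8) -> [4 4 4 4]
Step 4: sold=4 (running total=12) -> [3 4 4 4]
Step 5: sold=4 (running total=16) -> [3 3 4 4]
Step 6: sold=4 (running total=20) -> [3 3 3 4]
Step 7: sold=4 (running total=24) -> [3 3 3 3]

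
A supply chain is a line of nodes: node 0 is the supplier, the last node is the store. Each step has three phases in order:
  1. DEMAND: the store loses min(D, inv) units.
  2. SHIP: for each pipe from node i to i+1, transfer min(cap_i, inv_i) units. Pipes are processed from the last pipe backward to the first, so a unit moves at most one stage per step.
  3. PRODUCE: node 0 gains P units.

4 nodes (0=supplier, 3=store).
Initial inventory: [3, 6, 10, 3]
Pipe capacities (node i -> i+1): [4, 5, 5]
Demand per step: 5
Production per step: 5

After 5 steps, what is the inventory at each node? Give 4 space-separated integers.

Step 1: demand=5,sold=3 ship[2->3]=5 ship[1->2]=5 ship[0->1]=3 prod=5 -> inv=[5 4 10 5]
Step 2: demand=5,sold=5 ship[2->3]=5 ship[1->2]=4 ship[0->1]=4 prod=5 -> inv=[6 4 9 5]
Step 3: demand=5,sold=5 ship[2->3]=5 ship[1->2]=4 ship[0->1]=4 prod=5 -> inv=[7 4 8 5]
Step 4: demand=5,sold=5 ship[2->3]=5 ship[1->2]=4 ship[0->1]=4 prod=5 -> inv=[8 4 7 5]
Step 5: demand=5,sold=5 ship[2->3]=5 ship[1->2]=4 ship[0->1]=4 prod=5 -> inv=[9 4 6 5]

9 4 6 5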